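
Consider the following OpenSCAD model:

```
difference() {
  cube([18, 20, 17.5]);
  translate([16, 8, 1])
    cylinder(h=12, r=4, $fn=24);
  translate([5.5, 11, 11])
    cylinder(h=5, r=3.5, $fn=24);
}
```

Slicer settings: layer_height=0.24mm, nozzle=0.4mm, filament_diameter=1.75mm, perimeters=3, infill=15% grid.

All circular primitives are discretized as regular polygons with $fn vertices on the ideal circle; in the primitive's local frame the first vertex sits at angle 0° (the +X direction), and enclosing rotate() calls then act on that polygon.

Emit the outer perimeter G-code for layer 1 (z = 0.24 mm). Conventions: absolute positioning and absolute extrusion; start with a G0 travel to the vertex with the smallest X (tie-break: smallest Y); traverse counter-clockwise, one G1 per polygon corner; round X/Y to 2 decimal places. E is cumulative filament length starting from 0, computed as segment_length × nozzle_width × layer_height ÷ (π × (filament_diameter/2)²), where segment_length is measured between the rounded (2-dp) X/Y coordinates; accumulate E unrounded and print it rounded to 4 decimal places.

At z = 0.24 mm: the cube is present — its section is the full 18×20 rectangle; the cylinder at (16, 8) does not reach this height (z outside [1, 13]); the cylinder at (5.5, 11) is not intersected at this z (z outside [11, 16]); Subtracting the remaining from the first: none of the subtracted shapes is present at this height, so the 18×20 cube is unchanged — 1 connected region. The outline is a single polygon with 4 vertices. Extrusion per mm of travel: 0.4 × 0.24 / (π × 0.875²) = 0.039912. Accumulating E over each segment gives final E = 3.0333.

G0 X0.00 Y0.00 Z0.24
G1 X18.00 Y0.00 E0.7184
G1 X18.00 Y20.00 E1.5167
G1 X0.00 Y20.00 E2.2351
G1 X0.00 Y0.00 E3.0333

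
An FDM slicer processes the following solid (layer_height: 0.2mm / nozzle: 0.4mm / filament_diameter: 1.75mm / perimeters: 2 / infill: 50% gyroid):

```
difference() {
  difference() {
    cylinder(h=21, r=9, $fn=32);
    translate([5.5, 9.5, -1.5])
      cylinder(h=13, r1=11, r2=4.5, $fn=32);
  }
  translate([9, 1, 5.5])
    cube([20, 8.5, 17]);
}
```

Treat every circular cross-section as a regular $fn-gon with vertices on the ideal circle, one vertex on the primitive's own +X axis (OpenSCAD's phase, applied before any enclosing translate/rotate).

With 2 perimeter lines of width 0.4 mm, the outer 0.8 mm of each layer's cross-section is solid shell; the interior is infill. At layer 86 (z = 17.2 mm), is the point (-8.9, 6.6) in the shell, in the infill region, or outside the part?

At z = 17.2 mm: the cylinder: section is a regular 32-gon, circumradius r=9; the cone at (5.5, 9.5) is not intersected at this z (z outside [-1.5, 11.5]); After the difference (first − rest): none of the subtracted shapes is present at this height, so the r=9 cylinder is unchanged — 1 connected region; the 20×8.5 cube at (9, 1) contributes its full rectangle; Subtracting the remaining from the first: starting from that combined region, the 20×8.5 cube at (9, 1) misses the remaining region (no effect) — 1 connected region. Overall, the cross-section is a single solid region. The nearest boundary edge runs (-7.48, 5.00)→(-6.36, 6.36); distance from the point to it = 2.11 mm. The point is not inside any of the regions above, so it lies outside the cross-section (2.11 mm from the nearest boundary).

outside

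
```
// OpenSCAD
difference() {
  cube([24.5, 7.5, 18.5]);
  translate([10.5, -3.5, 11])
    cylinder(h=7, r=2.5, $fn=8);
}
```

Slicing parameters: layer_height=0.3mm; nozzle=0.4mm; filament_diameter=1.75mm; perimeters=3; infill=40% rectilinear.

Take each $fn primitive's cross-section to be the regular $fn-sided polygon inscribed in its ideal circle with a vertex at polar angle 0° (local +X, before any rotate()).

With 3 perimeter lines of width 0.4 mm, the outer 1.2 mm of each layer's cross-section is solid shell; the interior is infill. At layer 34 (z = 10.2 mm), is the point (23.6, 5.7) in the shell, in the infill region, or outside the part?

shell

At z = 10.2 mm: the cube (footprint 24.5×7.5) is included at this height; the cylinder at (10.5, -3.5) is absent (z outside [11, 18]); After the difference (first − rest): none of the subtracted shapes is present at this height, so the 24.5×7.5 cube is unchanged — 1 connected region. Overall, the cross-section is a single solid region. The nearest boundary edge runs (24.50, 0.00)→(24.50, 7.50); distance from the point to it = 0.90 mm. The point is inside the cross-section, 0.90 mm from the nearest boundary — within the 1.2 mm shell band (3 × 0.4).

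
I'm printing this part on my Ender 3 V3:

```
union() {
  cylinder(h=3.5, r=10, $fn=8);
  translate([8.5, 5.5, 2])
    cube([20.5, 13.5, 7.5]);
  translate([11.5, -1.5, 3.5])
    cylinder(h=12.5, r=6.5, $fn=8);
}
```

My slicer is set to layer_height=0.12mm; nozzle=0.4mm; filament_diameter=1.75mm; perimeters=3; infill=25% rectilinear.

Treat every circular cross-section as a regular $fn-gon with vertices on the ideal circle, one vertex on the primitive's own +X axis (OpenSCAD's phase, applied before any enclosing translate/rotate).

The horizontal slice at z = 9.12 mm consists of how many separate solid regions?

2

At z = 9.12 mm: the cylinder does not reach this height (z outside [0, 3.5]); the cube at (8.5, 5.5) (footprint 20.5×13.5) is included at this height; the cylinder at (11.5, -1.5): section is a regular 8-gon, circumradius r=6.5; Taking the union: the 2 present regions are separate (no shared area or edge), so areas and boundary lengths simply add and each stays a separate island — 2 connected regions. The result has 2 disconnected regions.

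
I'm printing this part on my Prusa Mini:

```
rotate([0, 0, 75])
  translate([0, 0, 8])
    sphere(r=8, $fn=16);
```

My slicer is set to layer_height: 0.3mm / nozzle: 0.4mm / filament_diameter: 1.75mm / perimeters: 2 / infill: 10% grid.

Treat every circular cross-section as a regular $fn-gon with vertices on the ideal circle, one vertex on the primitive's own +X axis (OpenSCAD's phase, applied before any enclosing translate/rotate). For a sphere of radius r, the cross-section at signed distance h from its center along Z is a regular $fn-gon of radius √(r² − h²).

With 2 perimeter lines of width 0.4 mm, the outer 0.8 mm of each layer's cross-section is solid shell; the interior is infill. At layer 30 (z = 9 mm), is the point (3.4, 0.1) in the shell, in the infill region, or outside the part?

At z = 9 mm: the sphere: section is a regular 16-gon, circumradius = √(r²−h²) = √(8²−1²) = 7.937; (whole slice rotated 75° about Z — lengths, areas and connectivity unchanged). Overall, the cross-section is a single solid region. Undo the 75° rotation: the query point maps to (0.977, -3.258) in the un-rotated model frame. The nearest boundary edge runs (-0.00, -7.94)→(3.04, -7.33); distance from the point to it = 4.40 mm. The point is inside the cross-section and 4.40 mm from the nearest boundary — more than the 0.8 mm shell width (2 × 0.4), so it's in the infill interior.

infill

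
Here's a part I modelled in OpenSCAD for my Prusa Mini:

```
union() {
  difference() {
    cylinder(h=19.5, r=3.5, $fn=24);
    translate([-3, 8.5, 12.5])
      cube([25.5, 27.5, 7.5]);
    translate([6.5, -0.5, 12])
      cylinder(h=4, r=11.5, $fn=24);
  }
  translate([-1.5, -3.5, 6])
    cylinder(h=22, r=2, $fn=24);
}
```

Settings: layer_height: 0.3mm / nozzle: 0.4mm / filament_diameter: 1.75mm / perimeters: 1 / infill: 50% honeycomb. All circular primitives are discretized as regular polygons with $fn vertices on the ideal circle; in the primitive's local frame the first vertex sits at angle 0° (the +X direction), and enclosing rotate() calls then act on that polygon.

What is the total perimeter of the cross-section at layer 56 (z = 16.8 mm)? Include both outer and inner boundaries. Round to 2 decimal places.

26.12 mm

At z = 16.8 mm: the r=3.5 cylinder gives a regular 24-gon of circumradius 3.5 (constant along its height) (perimeter = 2·24·3.500·sin(180°/24) = 21.93 mm); the 25.5×27.5 cube at (-3, 8.5) contributes its full rectangle (perimeter 106.00 mm); the cylinder at (6.5, -0.5) is not intersected at this z (z outside [12, 16]); Taking the first minus the rest: starting from the r=3.5 cylinder, the 25.5×27.5 cube at (-3, 8.5) misses the remaining region (no effect) — boundary = 21.93 mm; the r=2 cylinder at (-1.5, -3.5) gives a regular 24-gon of circumradius 2 (constant along its height) (perimeter = 2·24·2.000·sin(180°/24) = 12.53 mm); Merging all regions: the regions partially overlap (shared area 4.23 mm²), so the edge portions inside another operand are dropped and the merged outline is re-measured after clipping — boundary = 26.12 mm. Overall, the cross-section is a single solid region. Total boundary length (outer) = 26.12 mm.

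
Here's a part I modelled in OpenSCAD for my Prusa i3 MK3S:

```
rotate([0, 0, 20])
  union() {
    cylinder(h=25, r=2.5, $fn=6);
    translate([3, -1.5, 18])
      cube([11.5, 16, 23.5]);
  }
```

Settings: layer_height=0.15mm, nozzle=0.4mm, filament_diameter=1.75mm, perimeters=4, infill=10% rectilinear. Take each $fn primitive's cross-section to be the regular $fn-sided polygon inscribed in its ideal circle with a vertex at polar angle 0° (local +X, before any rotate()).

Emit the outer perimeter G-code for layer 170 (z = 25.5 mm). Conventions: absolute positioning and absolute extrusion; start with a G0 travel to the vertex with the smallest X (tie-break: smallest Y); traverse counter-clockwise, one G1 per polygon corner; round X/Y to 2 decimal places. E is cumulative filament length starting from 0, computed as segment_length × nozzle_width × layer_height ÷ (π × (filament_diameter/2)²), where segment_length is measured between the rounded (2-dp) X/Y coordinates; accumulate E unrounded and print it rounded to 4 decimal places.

At z = 25.5 mm: the cylinder is absent (z outside [0, 25]); the cube at (3, -1.5) (footprint 11.5×16) is included at this height; Combining (union): only the 11.5×16 cube at (3, -1.5) is present, so the union is just that shape — 1 connected region; (whole slice rotated 20° about Z — lengths, areas and connectivity unchanged). The outline is a single polygon with 4 vertices. Extrusion per mm of travel: 0.4 × 0.15 / (π × 0.875²) = 0.024945. Accumulating E over each segment gives final E = 1.3718.

G0 X-2.14 Y14.65 Z25.50
G1 X3.33 Y-0.38 E0.3990
G1 X14.14 Y3.55 E0.6859
G1 X8.67 Y18.58 E1.0849
G1 X-2.14 Y14.65 E1.3718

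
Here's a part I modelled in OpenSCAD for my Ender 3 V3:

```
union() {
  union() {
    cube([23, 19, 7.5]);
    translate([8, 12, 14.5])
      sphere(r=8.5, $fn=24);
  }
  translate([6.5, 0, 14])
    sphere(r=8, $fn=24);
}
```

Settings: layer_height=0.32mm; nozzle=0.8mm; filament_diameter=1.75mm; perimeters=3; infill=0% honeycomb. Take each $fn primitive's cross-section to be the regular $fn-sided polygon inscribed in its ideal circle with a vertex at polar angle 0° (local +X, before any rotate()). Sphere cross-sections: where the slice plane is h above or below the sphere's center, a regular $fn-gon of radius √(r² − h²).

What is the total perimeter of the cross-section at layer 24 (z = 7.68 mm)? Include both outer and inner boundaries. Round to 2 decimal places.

62.52 mm

At z = 7.68 mm: the cube is absent (z outside [0, 7.5]); the r=8.5 sphere at (8, 12) contributes a regular 24-gon of circumradius √(8.5²−6.82²) = 5.073 (perimeter = 2·24·5.073·sin(180°/24) = 31.79 mm); Combining (union): only the r=8.5 sphere at (8, 12) is present, so the union is just that shape — boundary = 31.79 mm; the r=8 sphere at (6.5, 0) contributes a regular 24-gon of circumradius √(8²−6.32²) = 4.905 (perimeter = 2·24·4.905·sin(180°/24) = 30.73 mm); Combining (union): the 2 present regions are separate (no shared area or edge), so areas and boundary lengths simply add and each stays a separate island — boundary = 62.52 mm. Overall, the cross-section has 2 separate islands. Total boundary length (outer) = 62.52 mm.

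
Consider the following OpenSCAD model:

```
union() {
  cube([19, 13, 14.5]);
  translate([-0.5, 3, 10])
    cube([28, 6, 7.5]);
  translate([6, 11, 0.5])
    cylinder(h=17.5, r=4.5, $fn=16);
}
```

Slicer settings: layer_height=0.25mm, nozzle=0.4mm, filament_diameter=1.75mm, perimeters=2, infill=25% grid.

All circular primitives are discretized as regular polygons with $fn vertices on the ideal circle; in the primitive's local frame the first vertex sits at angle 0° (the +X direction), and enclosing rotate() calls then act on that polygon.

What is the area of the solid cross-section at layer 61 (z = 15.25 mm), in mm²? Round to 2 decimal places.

At z = 15.25 mm: the cube does not reach this height (z outside [0, 14.5]); the 28×6 cube at (-0.5, 3) contributes its full rectangle (area 168.00 mm²); the r=4.5 cylinder at (6, 11) gives a regular 16-gon of circumradius 4.5 (constant along its height) (area = (16/2)·4.500²·sin(360°/16) = 61.99 mm²); Combining (union): the regions partially overlap — summed areas 229.99 mm² minus the doubly-counted overlap 13.83 mm² gives 216.17 mm² — area = 216.17 mm². Overall, the cross-section is a single solid region. Net area = 216.17 mm².

216.17 mm²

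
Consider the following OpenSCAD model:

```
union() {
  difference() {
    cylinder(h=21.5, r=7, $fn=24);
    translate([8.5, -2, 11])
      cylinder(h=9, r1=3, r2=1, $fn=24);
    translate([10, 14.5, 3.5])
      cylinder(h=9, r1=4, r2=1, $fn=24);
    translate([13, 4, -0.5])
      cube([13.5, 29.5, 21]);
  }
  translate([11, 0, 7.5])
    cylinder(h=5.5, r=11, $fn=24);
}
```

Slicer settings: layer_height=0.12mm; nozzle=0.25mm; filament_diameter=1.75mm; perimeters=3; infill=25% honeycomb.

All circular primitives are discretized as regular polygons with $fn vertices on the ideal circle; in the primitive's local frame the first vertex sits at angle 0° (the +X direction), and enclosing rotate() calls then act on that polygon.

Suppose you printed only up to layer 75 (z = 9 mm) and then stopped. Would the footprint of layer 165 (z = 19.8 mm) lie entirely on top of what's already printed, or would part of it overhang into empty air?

Compare the two slices. At z = 9: the cylinder: section is a regular 24-gon, circumradius r=7 (area = (24/2)·7.000²·sin(360°/24) = 152.19 mm²); the cone at (8.5, -2) is not intersected at this z (z outside [11, 20]); the cone at (10, 14.5): at t=0.611 of its height the radius interpolates to r₁+(r₂−r₁)t = 2.167, giving a regular 24-gon of that circumradius (area = (24/2)·2.167²·sin(360°/24) = 14.58 mm²); the 13.5×29.5 cube at (13, 4) contributes its full rectangle (area 398.25 mm²); Taking the first minus the rest: starting from the r=7 cylinder (152.19 mm²), the cone at (10, 14.5) misses the remaining region (no effect); the 13.5×29.5 cube at (13, 4) misses the remaining region (no effect) — area = 152.19 mm²; the r=11 cylinder at (11, 0) contributes a regular 24-gon of circumradius 11 (area = (24/2)·11.000²·sin(360°/24) = 375.81 mm²); Taking the union: the regions partially overlap — summed areas 527.99 mm² minus the doubly-counted overlap 64.87 mm² gives 463.12 mm² — area = 463.12 mm². At z = 19.8: the r=7 cylinder gives a regular 24-gon of circumradius 7 (constant along its height) (area = (24/2)·7.000²·sin(360°/24) = 152.19 mm²); the cone at (8.5, -2): at t=0.978 of its height the radius interpolates to r₁+(r₂−r₁)t = 1.044, giving a regular 24-gon of that circumradius (area = (24/2)·1.044²·sin(360°/24) = 3.39 mm²); the cone at (10, 14.5) is not intersected at this z (z outside [3.5, 12.5]); the 13.5×29.5 cube at (13, 4) contributes its full rectangle (area 398.25 mm²); Taking the first minus the rest: starting from the r=7 cylinder (152.19 mm²), the cone at (8.5, -2) misses the remaining region (no effect); the 13.5×29.5 cube at (13, 4) misses the remaining region (no effect) — area = 152.19 mm²; the cylinder at (11, 0) does not reach this height (z outside [7.5, 13]); Combining (union): only the result so far is present, so the union is just that shape — area = 152.19 mm². Checking containment: the cross-section at z = 19.8 is a subset of the cross-section at z = 9.

entirely on top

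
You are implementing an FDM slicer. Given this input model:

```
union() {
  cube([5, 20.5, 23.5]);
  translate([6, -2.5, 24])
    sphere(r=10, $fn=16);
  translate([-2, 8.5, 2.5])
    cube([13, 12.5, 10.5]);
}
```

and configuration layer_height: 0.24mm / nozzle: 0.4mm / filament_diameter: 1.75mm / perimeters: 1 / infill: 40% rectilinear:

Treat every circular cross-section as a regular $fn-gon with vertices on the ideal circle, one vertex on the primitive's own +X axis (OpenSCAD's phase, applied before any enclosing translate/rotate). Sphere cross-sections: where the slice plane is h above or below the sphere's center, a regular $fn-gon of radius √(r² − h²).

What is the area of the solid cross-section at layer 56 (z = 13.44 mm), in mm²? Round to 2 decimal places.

At z = 13.44 mm: the cube (footprint 5×20.5) is included at this height (area 102.50 mm²); the sphere at (6, -2.5) is not intersected at this z (|z−center|=10.560 > r=10); the cube at (-2, 8.5) is not intersected at this z (z outside [2.5, 13]); Taking the union: only the 5×20.5 cube is present, so the union is just that shape — area = 102.50 mm². Overall, the cross-section is a single solid region. Net area = 102.50 mm².

102.50 mm²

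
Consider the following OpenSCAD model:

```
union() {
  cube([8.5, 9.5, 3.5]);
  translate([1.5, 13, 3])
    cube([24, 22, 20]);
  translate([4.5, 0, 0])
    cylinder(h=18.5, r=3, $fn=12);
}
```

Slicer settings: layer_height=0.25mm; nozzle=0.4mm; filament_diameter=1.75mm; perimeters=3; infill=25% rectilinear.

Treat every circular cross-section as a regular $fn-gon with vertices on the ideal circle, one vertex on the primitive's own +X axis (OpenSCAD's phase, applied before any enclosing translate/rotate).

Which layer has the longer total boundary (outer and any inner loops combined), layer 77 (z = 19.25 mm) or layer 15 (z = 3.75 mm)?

layer 15 (z = 3.75 mm)

Layer 77 (z = 19.25): the cube is not intersected at this z (z outside [0, 3.5]); the 24×22 cube at (1.5, 13) contributes its full rectangle (perimeter 92.00 mm); the cylinder at (4.5, 0) is absent (z outside [0, 18.5]); Merging all regions: only the 24×22 cube at (1.5, 13) is present, so the union is just that shape — boundary = 92.00 mm. So its perimeter = 92.00 mm. Layer 15 (z = 3.75): the cube does not reach this height (z outside [0, 3.5]); the cube at (1.5, 13) (footprint 24×22) is included at this height (perimeter 92.00 mm); the r=3 cylinder at (4.5, 0) gives a regular 12-gon of circumradius 3 (constant along its height) (perimeter = 2·12·3.000·sin(180°/12) = 18.63 mm); Combining (union): the 2 present regions are separate (no shared area or edge), so areas and boundary lengths simply add and each stays a separate island — boundary = 110.63 mm. So its perimeter = 110.63 mm. Layer 15 is larger (110.63 vs 92.00 mm).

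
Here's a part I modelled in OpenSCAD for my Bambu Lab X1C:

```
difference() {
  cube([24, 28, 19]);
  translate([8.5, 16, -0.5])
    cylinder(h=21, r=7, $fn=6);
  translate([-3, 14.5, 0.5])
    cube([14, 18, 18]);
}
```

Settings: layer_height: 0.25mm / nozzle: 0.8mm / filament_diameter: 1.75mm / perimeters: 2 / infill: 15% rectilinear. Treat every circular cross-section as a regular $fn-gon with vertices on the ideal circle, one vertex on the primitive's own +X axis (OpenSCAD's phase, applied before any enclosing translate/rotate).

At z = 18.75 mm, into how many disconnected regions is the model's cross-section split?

At z = 18.75 mm: the cube is present — its section is the full 24×28 rectangle; the cylinder at (8.5, 16): section is a regular 6-gon, circumradius r=7; the cube at (-3, 14.5) is absent (z outside [0.5, 18.5]); Subtracting the remaining from the first: starting from the 24×28 cube, the r=7 cylinder at (8.5, 16) lies wholly inside it (removes its full 127.31 mm² and its 42.00 mm outline becomes a hole wall) — 1 connected region with 1 hole. The result has 1 disconnected region.

1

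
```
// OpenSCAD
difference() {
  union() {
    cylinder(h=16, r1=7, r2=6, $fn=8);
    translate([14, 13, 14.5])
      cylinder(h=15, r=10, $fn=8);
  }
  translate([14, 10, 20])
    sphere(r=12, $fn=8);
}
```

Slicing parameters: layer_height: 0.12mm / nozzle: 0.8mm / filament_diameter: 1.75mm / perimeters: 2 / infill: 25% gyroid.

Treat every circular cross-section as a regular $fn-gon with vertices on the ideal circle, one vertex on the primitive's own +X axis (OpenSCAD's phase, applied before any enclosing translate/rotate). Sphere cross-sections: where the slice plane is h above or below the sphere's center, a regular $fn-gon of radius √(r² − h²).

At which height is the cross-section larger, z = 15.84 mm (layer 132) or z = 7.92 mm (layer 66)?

layer 132 (z = 15.84 mm)

Layer 132 (z = 15.84): the cone (r1=7→r2=6) has section circumradius 6.010 here — a regular 8-gon (area = (8/2)·6.010²·sin(360°/8) = 102.16 mm²); the r=10 cylinder at (14, 13) gives a regular 8-gon of circumradius 10 (constant along its height) (area = (8/2)·10.000²·sin(360°/8) = 282.84 mm²); Merging all regions: the 2 present regions are separate (no shared area or edge), so areas and boundary lengths simply add and each stays a separate island — area = 385.01 mm²; the r=12 sphere at (14, 10) contributes a regular 8-gon of circumradius √(12²−4.16²) = 11.256 (area = (8/2)·11.256²·sin(360°/8) = 358.35 mm²); After the difference (first − rest): starting from that combined region (385.01 mm²), the r=12 sphere at (14, 10) partially overlaps it — only the 256.66 mm² overlap (of its 358.35 mm²) is removed, clipping the outline — area = 128.35 mm². So its area = 128.35 mm². Layer 66 (z = 7.92): the cone (r1=7→r2=6) has section circumradius 6.505 here — a regular 8-gon (area = (8/2)·6.505²·sin(360°/8) = 119.68 mm²); the cylinder at (14, 13) does not reach this height (z outside [14.5, 29.5]); Merging all regions: only the cone is present, so the union is just that shape — area = 119.68 mm²; the sphere at (14, 10) does not reach this height (|z−center|=12.080 > r=12); After the difference (first − rest): none of the subtracted shapes is present at this height, so that combined region is unchanged — area = 119.68 mm². So its area = 119.68 mm². Layer 132 is larger (128.35 vs 119.68 mm²).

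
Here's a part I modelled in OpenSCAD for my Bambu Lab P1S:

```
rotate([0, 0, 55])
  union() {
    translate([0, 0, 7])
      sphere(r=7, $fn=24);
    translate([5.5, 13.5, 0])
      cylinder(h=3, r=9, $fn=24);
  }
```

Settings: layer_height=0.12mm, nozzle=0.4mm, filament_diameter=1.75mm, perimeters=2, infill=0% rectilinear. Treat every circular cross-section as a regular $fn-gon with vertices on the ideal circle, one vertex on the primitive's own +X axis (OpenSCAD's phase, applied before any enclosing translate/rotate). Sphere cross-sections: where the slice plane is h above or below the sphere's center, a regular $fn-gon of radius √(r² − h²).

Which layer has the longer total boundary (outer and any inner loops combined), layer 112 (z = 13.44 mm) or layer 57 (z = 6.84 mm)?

layer 57 (z = 6.84 mm)

Layer 112 (z = 13.44): the sphere: section is a regular 24-gon, circumradius = √(r²−h²) = √(7²−6.44²) = 2.743 (perimeter = 2·24·2.743·sin(180°/24) = 17.19 mm); the cylinder at (5.5, 13.5) is absent (z outside [0, 3]); Taking the union: only the r=7 sphere is present, so the union is just that shape — boundary = 17.19 mm; (rotated 55° about Z; rotation is an isometry so areas/perimeters/island counts are preserved). So its perimeter = 17.19 mm. Layer 57 (z = 6.84): the r=7 sphere contributes a regular 24-gon of circumradius √(7²−0.16²) = 6.998 (perimeter = 2·24·6.998·sin(180°/24) = 43.85 mm); the cylinder at (5.5, 13.5) does not reach this height (z outside [0, 3]); Merging all regions: only the r=7 sphere is present, so the union is just that shape — boundary = 43.85 mm; (rotated 55° about Z; rotation is an isometry so areas/perimeters/island counts are preserved). So its perimeter = 43.85 mm. Layer 57 is larger (43.85 vs 17.19 mm).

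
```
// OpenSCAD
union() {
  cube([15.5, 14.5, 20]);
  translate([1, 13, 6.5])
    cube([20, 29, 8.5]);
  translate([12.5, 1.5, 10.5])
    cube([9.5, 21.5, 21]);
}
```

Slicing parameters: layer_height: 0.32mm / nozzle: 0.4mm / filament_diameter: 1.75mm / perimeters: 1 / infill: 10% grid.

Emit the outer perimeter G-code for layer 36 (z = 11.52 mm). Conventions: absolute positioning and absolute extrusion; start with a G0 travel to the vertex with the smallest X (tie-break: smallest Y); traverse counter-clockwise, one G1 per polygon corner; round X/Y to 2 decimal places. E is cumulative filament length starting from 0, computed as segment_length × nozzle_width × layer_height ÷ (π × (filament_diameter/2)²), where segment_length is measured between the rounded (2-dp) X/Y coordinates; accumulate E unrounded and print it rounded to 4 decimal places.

At z = 11.52 mm: the cube is present — its section is the full 15.5×14.5 rectangle; the 20×29 cube at (1, 13) contributes its full rectangle; the cube at (12.5, 1.5) is present — its section is the full 9.5×21.5 rectangle; Combining (union): the regions partially overlap (shared area 141.25 mm²), so overlapping operands fuse into one piece — 1 connected region. The outline is a single polygon with 10 vertices. Extrusion per mm of travel: 0.4 × 0.32 / (π × 0.875²) = 0.053216. Accumulating E over each segment gives final E = 6.8117.

G0 X0.00 Y0.00 Z11.52
G1 X15.50 Y0.00 E0.8249
G1 X15.50 Y1.50 E0.9047
G1 X22.00 Y1.50 E1.2506
G1 X22.00 Y23.00 E2.3947
G1 X21.00 Y23.00 E2.4479
G1 X21.00 Y42.00 E3.4591
G1 X1.00 Y42.00 E4.5234
G1 X1.00 Y14.50 E5.9868
G1 X0.00 Y14.50 E6.0400
G1 X0.00 Y0.00 E6.8117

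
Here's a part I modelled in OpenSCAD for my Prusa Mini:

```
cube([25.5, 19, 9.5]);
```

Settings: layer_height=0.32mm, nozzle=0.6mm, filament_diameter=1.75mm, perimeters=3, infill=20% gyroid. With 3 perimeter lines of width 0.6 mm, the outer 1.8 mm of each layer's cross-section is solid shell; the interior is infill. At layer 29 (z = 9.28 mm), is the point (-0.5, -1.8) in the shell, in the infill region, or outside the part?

outside

At z = 9.28 mm: the cube is present — its section is the full 25.5×19 rectangle. Overall, the cross-section is a single solid region. The nearest boundary edge runs (0.00, 0.00)→(25.50, 0.00); distance from the point to it = 1.87 mm. The point is not inside any of the regions above, so it lies outside the cross-section (1.87 mm from the nearest boundary).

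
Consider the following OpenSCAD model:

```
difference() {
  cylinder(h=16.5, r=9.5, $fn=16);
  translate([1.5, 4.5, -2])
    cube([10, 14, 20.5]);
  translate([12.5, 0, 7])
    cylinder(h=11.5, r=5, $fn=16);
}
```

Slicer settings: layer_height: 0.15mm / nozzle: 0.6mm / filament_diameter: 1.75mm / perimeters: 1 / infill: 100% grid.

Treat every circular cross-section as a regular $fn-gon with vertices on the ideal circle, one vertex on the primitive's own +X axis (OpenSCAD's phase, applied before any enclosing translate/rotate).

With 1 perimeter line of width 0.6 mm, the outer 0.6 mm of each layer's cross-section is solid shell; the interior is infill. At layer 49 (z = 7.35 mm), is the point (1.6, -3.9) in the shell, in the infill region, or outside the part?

infill

At z = 7.35 mm: the cylinder: section is a regular 16-gon, circumradius r=9.5; the cube at (1.5, 4.5) (footprint 10×14) is included at this height; the cylinder at (12.5, 0): section is a regular 16-gon, circumradius r=5; After the difference (first − rest): starting from the r=9.5 cylinder, the 10×14 cube at (1.5, 4.5) partially overlaps it — only the 21.24 mm² overlap (of its 140.00 mm²) is removed, clipping the outline; the r=5 cylinder at (12.5, 0) partially overlaps it — only the 7.97 mm² overlap (of its 76.54 mm²) is removed, clipping the outline — 1 connected region. Overall, the cross-section is a single solid region. The nearest boundary edge runs (3.64, -8.78)→(-0.00, -9.50); distance from the point to it = 5.18 mm. The point is inside the cross-section and 5.18 mm from the nearest boundary — more than the 0.6 mm shell width (1 × 0.6), so it's in the infill interior.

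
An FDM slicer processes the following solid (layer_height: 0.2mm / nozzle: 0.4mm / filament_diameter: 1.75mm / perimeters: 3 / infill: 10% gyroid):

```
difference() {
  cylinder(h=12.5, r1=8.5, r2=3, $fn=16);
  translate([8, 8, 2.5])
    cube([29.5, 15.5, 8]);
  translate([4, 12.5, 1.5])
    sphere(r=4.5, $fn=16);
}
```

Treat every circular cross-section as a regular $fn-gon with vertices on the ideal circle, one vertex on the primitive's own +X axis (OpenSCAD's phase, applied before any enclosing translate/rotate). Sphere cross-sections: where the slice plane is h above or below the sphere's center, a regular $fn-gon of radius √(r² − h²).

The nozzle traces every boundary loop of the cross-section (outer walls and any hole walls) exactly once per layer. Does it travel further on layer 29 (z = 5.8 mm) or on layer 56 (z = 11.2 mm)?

Layer 29 (z = 5.8): the cone: at t=0.464 of its height the radius interpolates to r₁+(r₂−r₁)t = 5.948, giving a regular 16-gon of that circumradius (perimeter = 2·16·5.948·sin(180°/16) = 37.13 mm); the cube at (8, 8) (footprint 29.5×15.5) is included at this height (perimeter 90.00 mm); the r=4.5 sphere at (4, 12.5) contributes a regular 16-gon of circumradius √(4.5²−4.3²) = 1.327 (perimeter = 2·16·1.327·sin(180°/16) = 8.28 mm); After the difference (first − rest): starting from the cone, the 29.5×15.5 cube at (8, 8) misses the remaining region (no effect); the r=4.5 sphere at (4, 12.5) misses the remaining region (no effect) — boundary = 37.13 mm. So its perimeter = 37.13 mm. Layer 56 (z = 11.2): the cone (r1=8.5→r2=3) has section circumradius 3.572 here — a regular 16-gon (perimeter = 2·16·3.572·sin(180°/16) = 22.30 mm); the cube at (8, 8) is not intersected at this z (z outside [2.5, 10.5]); the sphere at (4, 12.5) is not intersected at this z (|z−center|=9.700 > r=4.5); Taking the first minus the rest: none of the subtracted shapes is present at this height, so the cone is unchanged — boundary = 22.30 mm. So its perimeter = 22.30 mm. Layer 29 is larger (37.13 vs 22.30 mm).

layer 29 (z = 5.8 mm)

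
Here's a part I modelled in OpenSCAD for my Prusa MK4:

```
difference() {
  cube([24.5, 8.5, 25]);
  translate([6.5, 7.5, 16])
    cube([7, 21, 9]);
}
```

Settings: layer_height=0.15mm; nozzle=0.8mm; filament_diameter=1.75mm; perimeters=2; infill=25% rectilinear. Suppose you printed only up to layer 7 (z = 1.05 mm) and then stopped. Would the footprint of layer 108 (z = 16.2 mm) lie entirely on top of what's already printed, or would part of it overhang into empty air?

entirely on top

Compare the two slices. At z = 1.05: the cube is present — its section is the full 24.5×8.5 rectangle (area 208.25 mm²); the cube at (6.5, 7.5) is absent (z outside [16, 25]); After the difference (first − rest): none of the subtracted shapes is present at this height, so the 24.5×8.5 cube is unchanged — area = 208.25 mm². At z = 16.2: the cube is present — its section is the full 24.5×8.5 rectangle (area 208.25 mm²); the cube at (6.5, 7.5) (footprint 7×21) is included at this height (area 147.00 mm²); Subtracting the remaining from the first: starting from the 24.5×8.5 cube (208.25 mm²), the 7×21 cube at (6.5, 7.5) partially overlaps it — only the 7.00 mm² overlap (of its 147.00 mm²) is removed, clipping the outline — area = 201.25 mm². Checking containment: the cross-section at z = 16.2 is a subset of the cross-section at z = 1.05.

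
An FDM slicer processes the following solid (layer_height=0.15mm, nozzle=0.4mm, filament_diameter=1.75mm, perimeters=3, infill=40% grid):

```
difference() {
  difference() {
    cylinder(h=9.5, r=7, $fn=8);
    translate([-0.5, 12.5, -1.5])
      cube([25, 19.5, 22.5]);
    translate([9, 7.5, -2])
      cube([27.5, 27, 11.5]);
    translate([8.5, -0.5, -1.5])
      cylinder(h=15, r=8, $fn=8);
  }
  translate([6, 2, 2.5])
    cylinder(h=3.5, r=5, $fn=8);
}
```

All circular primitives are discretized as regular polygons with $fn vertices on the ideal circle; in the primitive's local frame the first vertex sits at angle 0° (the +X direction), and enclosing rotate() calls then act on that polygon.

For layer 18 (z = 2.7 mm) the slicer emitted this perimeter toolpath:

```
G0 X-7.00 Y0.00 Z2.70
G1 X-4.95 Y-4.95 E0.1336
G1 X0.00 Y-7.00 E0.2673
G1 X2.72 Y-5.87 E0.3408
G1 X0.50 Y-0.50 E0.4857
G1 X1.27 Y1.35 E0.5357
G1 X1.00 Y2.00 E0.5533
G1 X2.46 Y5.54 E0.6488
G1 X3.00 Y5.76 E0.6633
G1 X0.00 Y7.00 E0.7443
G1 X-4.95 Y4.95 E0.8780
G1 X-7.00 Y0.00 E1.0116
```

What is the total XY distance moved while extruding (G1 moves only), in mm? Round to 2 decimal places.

40.55 mm

Sum the Euclidean lengths of each G1 segment: total = 40.55 mm.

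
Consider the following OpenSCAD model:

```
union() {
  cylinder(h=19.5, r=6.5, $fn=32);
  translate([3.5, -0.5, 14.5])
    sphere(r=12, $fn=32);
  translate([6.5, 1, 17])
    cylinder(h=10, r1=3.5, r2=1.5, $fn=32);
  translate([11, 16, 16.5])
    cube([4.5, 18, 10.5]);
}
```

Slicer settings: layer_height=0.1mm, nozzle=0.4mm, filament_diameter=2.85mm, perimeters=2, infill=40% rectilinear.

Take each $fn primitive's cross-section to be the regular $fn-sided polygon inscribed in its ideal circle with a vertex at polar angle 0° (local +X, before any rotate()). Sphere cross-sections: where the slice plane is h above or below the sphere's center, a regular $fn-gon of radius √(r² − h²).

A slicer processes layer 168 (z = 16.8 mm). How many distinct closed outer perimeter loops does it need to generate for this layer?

2

At z = 16.8 mm: the r=6.5 cylinder gives a regular 32-gon of circumradius 6.5 (constant along its height); the sphere at (3.5, -0.5): section is a regular 32-gon, circumradius = √(r²−h²) = √(12²−2.3²) = 11.778; the cone at (6.5, 1) does not reach this height (z outside [17, 27]); the cube at (11, 16) (footprint 4.5×18) is included at this height; Taking the union: the regions partially overlap (shared area 131.88 mm²), so overlapping operands fuse into one piece — 2 connected regions. The result has 2 disconnected regions.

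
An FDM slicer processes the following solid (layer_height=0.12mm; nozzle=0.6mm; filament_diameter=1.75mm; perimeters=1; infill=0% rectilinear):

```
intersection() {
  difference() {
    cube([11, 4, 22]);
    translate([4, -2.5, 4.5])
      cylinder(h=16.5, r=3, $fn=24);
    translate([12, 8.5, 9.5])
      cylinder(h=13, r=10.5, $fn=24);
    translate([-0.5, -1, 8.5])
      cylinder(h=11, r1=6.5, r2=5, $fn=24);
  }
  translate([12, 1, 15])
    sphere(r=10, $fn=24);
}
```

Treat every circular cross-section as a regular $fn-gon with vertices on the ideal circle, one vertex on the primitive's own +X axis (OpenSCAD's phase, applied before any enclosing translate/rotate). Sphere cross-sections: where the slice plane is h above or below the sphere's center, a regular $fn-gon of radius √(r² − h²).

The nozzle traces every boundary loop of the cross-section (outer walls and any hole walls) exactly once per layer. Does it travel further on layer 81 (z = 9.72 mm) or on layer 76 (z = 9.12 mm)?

layer 76 (z = 9.12 mm)

Layer 81 (z = 9.72): the 11×4 cube contributes its full rectangle (perimeter 30.00 mm); the r=3 cylinder at (4, -2.5) gives a regular 24-gon of circumradius 3 (constant along its height) (perimeter = 2·24·3.000·sin(180°/24) = 18.80 mm); the r=10.5 cylinder at (12, 8.5) gives a regular 24-gon of circumradius 10.5 (constant along its height) (perimeter = 2·24·10.500·sin(180°/24) = 65.79 mm); the cone at (-0.5, -1) (r1=6.5→r2=5) has section circumradius 6.334 here — a regular 24-gon (perimeter = 2·24·6.334·sin(180°/24) = 39.68 mm); After the difference (first − rest): starting from the 11×4 cube, the r=3 cylinder at (4, -2.5) partially overlaps it — only the 1.07 mm² overlap (of its 27.95 mm²) is removed, clipping the outline; the r=10.5 cylinder at (12, 8.5) partially overlaps it — only the 28.13 mm² overlap (of its 342.42 mm²) is removed, clipping the outline; the cone at (-0.5, -1) partially overlaps it — only the 14.77 mm² overlap (of its 124.59 mm²) is removed, clipping the outline — boundary = 0.90 mm; the r=10 sphere at (12, 1) slices to a regular 24-gon of circumradius 8.492 (√(r²−h²) with h=5.28 from center) (perimeter = 2·24·8.492·sin(180°/24) = 53.21 mm); After intersecting: the result so far lies inside the r=10 sphere at (12, 1), so it is kept whole — boundary = 0.90 mm. So its perimeter = 0.90 mm. Layer 76 (z = 9.12): the 11×4 cube contributes its full rectangle (perimeter 30.00 mm); the cylinder at (4, -2.5): section is a regular 24-gon, circumradius r=3 (perimeter = 2·24·3.000·sin(180°/24) = 18.80 mm); the cylinder at (12, 8.5) does not reach this height (z outside [9.5, 22.5]); the cone at (-0.5, -1) (r1=6.5→r2=5) has section circumradius 6.415 here — a regular 24-gon (perimeter = 2·24·6.415·sin(180°/24) = 40.19 mm); Subtracting the remaining from the first: starting from the 11×4 cube, the r=3 cylinder at (4, -2.5) partially overlaps it — only the 1.07 mm² overlap (of its 27.95 mm²) is removed, clipping the outline; the cone at (-0.5, -1) partially overlaps it — only the 18.81 mm² overlap (of its 127.83 mm²) is removed, clipping the outline — boundary = 21.56 mm; the r=10 sphere at (12, 1) contributes a regular 24-gon of circumradius √(10²−5.88²) = 8.089 (perimeter = 2·24·8.089·sin(180°/24) = 50.68 mm); Keeping only the common overlap: the r=10 sphere at (12, 1) partially overlaps that combined region; clipping to the common part keeps 23.73 mm² — boundary = 20.12 mm. So its perimeter = 20.12 mm. Layer 76 is larger (20.12 vs 0.90 mm).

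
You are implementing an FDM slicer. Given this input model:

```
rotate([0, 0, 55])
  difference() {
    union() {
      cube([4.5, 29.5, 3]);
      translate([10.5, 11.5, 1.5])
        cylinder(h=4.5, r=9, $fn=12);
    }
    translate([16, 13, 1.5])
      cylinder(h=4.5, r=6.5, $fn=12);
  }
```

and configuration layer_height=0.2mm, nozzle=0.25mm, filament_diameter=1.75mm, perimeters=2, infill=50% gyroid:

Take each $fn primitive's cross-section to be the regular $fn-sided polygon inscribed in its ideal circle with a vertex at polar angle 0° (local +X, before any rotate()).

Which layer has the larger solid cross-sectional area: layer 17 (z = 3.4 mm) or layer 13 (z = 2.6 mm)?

layer 13 (z = 2.6 mm)

Layer 17 (z = 3.4): the cube is absent (z outside [0, 3]); the cylinder at (10.5, 11.5): section is a regular 12-gon, circumradius r=9 (area = (12/2)·9.000²·sin(360°/12) = 243.00 mm²); Combining (union): only the r=9 cylinder at (10.5, 11.5) is present, so the union is just that shape — area = 243.00 mm²; the r=6.5 cylinder at (16, 13) contributes a regular 12-gon of circumradius 6.5 (area = (12/2)·6.500²·sin(360°/12) = 126.75 mm²); Subtracting the remaining from the first: starting from that combined region (243.00 mm²), the r=6.5 cylinder at (16, 13) partially overlaps it — only the 91.95 mm² overlap (of its 126.75 mm²) is removed, clipping the outline — area = 151.05 mm²; (rotated 55° about Z; rotation is an isometry so areas/perimeters/island counts are preserved). So its area = 151.05 mm². Layer 13 (z = 2.6): the cube (footprint 4.5×29.5) is included at this height (area 132.75 mm²); the r=9 cylinder at (10.5, 11.5) contributes a regular 12-gon of circumradius 9 (area = (12/2)·9.000²·sin(360°/12) = 243.00 mm²); Merging all regions: the regions partially overlap — summed areas 375.75 mm² minus the doubly-counted overlap 24.79 mm² gives 350.96 mm² — area = 350.96 mm²; the r=6.5 cylinder at (16, 13) gives a regular 12-gon of circumradius 6.5 (constant along its height) (area = (12/2)·6.500²·sin(360°/12) = 126.75 mm²); Subtracting the remaining from the first: starting from that combined region (350.96 mm²), the r=6.5 cylinder at (16, 13) partially overlaps it — only the 91.95 mm² overlap (of its 126.75 mm²) is removed, clipping the outline — area = 259.01 mm²; (whole slice rotated 55° about Z — lengths, areas and connectivity unchanged). So its area = 259.01 mm². Layer 13 is larger (259.01 vs 151.05 mm²).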